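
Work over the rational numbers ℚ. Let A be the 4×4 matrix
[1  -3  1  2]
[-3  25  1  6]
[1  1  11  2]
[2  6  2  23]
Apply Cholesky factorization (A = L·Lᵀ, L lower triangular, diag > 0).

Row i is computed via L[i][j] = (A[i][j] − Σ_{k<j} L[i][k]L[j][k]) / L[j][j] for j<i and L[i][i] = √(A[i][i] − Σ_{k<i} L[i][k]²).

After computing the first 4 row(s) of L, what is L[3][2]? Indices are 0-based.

Step 1: L[0][0] = √(1) = 1.
  L[1][0] = (-3) / L[0][0] = -3.
Step 2: L[1][1] = √(16) = 4.
  L[2][0] = (1) / L[0][0] = 1.
  L[2][1] = (4) / L[1][1] = 1.
Step 3: L[2][2] = √(9) = 3.
  L[3][0] = (2) / L[0][0] = 2.
  L[3][1] = (12) / L[1][1] = 3.
  L[3][2] = (-3) / L[2][2] = -1.
Step 4: L[3][3] = √(9) = 3.

L[3][2] = -1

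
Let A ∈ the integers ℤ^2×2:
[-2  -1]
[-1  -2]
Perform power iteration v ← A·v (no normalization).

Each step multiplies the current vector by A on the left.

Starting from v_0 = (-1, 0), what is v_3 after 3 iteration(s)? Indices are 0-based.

v_0 = (-1, 0).
v_1 = A·v_0 = (2, 1).
v_2 = A·v_1 = (-5, -4).
v_3 = A·v_2 = (14, 13).

v_3 = (14, 13)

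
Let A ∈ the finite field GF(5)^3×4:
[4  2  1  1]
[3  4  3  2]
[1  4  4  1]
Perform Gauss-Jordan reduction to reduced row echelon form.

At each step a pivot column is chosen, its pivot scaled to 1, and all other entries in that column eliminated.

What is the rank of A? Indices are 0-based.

rank = 3

[1] R0 /= 4  ⇒  (1, 3, 4, 4)
     R1 -= 3·R0  ⇒  (0, 0, 1, 0)
     R2 -= 1·R0  ⇒  (0, 1, 0, 2)
[2] R1 <-> R2
[2] R1 /= 1  ⇒  (0, 1, 0, 2)
     R0 -= 3·R1  ⇒  (1, 0, 4, 3)
[3] R2 /= 1  ⇒  (0, 0, 1, 0)
     R0 -= 4·R2  ⇒  (1, 0, 0, 3)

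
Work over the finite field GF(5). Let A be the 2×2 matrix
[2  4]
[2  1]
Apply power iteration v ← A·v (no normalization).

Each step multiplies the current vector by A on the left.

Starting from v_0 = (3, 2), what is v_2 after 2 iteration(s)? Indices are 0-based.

v_0 = (3, 2).
v_1 = A·v_0 = (4, 3).
v_2 = A·v_1 = (0, 1).

v_2 = (0, 1)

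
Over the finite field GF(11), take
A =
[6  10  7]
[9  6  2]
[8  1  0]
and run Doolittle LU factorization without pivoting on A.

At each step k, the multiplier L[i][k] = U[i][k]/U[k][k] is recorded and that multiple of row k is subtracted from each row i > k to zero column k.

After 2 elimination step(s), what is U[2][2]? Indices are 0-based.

U[2][2] = 7

k=0: U[0][0]=6
  eliminate (1,0): mult=7, new row 1: (0, 2, 8); set L[1][0]=7
  eliminate (2,0): mult=5, new row 2: (0, 6, 9); set L[2][0]=5
k=1: U[1][1]=2
  eliminate (2,1): mult=3, new row 2: (0, 0, 7); set L[2][1]=3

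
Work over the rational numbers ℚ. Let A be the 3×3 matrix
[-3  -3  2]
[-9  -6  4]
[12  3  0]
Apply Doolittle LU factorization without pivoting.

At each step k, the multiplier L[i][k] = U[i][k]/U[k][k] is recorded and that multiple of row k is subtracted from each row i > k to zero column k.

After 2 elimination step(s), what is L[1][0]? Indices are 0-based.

Step 1: pivot at (0,0) is -3.
  row1 ← row1 − (3)·row0  ⇒  L[1][0]=3, U row1=(0, 3, -2)
  row2 ← row2 − (-4)·row0  ⇒  L[2][0]=-4, U row2=(0, -9, 8)
Step 2: pivot at (1,1) is 3.
  row2 ← row2 − (-3)·row1  ⇒  L[2][1]=-3, U row2=(0, 0, 2)

L[1][0] = 3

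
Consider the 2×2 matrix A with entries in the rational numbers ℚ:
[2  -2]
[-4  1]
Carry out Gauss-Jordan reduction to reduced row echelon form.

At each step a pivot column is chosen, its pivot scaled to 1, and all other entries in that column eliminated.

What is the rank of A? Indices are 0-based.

rank = 2

[1] R0 /= 2  ⇒  (1, -1)
     R1 -= -4·R0  ⇒  (0, -3)
[2] R1 /= -3  ⇒  (0, 1)
     R0 -= -1·R1  ⇒  (1, 0)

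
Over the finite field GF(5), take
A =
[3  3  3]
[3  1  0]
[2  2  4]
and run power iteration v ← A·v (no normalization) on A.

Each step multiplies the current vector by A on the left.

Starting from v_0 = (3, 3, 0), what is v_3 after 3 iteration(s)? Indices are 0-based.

v_0 = (3, 3, 0).
v_1 = A·v_0 = (3, 2, 2).
v_2 = A·v_1 = (1, 1, 3).
v_3 = A·v_2 = (0, 4, 1).

v_3 = (0, 4, 1)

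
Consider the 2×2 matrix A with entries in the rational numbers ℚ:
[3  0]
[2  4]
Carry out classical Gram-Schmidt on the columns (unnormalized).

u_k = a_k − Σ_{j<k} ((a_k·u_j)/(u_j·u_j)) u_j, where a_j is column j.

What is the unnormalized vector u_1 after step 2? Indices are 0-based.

u_1 = (-24/13, 36/13)

Step 1: u_0 = a_0 = (3, 2).
Step 2: u_1 = a_1 − (8/13)·u_0 = (-24/13, 36/13).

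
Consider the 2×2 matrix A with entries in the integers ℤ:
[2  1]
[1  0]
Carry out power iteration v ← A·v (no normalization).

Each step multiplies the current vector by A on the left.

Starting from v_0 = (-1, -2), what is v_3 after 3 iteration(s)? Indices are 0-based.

v_0 = (-1, -2).
v_1 = A·v_0 = (-4, -1).
v_2 = A·v_1 = (-9, -4).
v_3 = A·v_2 = (-22, -9).

v_3 = (-22, -9)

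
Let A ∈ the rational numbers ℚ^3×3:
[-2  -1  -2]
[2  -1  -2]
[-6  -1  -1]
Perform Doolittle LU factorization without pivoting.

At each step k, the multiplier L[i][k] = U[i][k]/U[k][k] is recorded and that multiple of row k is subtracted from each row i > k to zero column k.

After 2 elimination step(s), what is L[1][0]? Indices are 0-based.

L[1][0] = -1

[col 0] pivot -2
  R1 -= -1*R0 → (0, -2, -4)  (L[1][0] := -1)
  R2 -= 3*R0 → (0, 2, 5)  (L[2][0] := 3)
[col 1] pivot -2
  R2 -= -1*R1 → (0, 0, 1)  (L[2][1] := -1)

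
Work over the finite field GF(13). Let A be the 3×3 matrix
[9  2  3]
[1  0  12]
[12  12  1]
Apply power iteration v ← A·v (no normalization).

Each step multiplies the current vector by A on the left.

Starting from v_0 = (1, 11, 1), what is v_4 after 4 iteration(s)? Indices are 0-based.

v_0 = (1, 11, 1).
v_1 = A·v_0 = (8, 0, 2).
v_2 = A·v_1 = (0, 6, 7).
v_3 = A·v_2 = (7, 6, 1).
v_4 = A·v_3 = (0, 6, 1).

v_4 = (0, 6, 1)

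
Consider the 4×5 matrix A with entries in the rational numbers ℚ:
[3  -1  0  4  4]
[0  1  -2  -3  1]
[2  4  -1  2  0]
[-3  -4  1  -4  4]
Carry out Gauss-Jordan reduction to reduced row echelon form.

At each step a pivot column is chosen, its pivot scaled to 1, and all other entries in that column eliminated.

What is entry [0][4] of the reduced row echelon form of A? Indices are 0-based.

pivot(0,0)=3: scale R0 → (1, -1/3, 0, 4/3, 4/3)
  clear (2,0): R2 −= (2)R0 → (0, 14/3, -1, -2/3, -8/3)
  clear (3,0): R3 −= (-3)R0 → (0, -5, 1, 0, 8)
pivot(1,1)=1: scale R1 → (0, 1, -2, -3, 1)
  clear (0,1): R0 −= (-1/3)R1 → (1, 0, -2/3, 1/3, 5/3)
  clear (2,1): R2 −= (14/3)R1 → (0, 0, 25/3, 40/3, -22/3)
  clear (3,1): R3 −= (-5)R1 → (0, 0, -9, -15, 13)
pivot(2,2)=25/3: scale R2 → (0, 0, 1, 8/5, -22/25)
  clear (0,2): R0 −= (-2/3)R2 → (1, 0, 0, 7/5, 27/25)
  clear (1,2): R1 −= (-2)R2 → (0, 1, 0, 1/5, -19/25)
  clear (3,2): R3 −= (-9)R2 → (0, 0, 0, -3/5, 127/25)
pivot(3,3)=-3/5: scale R3 → (0, 0, 0, 1, -127/15)
  clear (0,3): R0 −= (7/5)R3 → (1, 0, 0, 0, 194/15)
  clear (1,3): R1 −= (1/5)R3 → (0, 1, 0, 0, 14/15)
  clear (2,3): R2 −= (8/5)R3 → (0, 0, 1, 0, 38/3)

M[0][4] = 194/15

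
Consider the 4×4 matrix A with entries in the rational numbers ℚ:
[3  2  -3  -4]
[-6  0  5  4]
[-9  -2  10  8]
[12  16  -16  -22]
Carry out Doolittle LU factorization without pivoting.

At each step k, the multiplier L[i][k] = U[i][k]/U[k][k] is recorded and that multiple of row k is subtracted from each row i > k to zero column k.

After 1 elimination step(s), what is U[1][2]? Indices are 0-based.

U[1][2] = -1

[col 0] pivot 3
  R1 -= -2*R0 → (0, 4, -1, -4)  (L[1][0] := -2)
  R2 -= -3*R0 → (0, 4, 1, -4)  (L[2][0] := -3)
  R3 -= 4*R0 → (0, 8, -4, -6)  (L[3][0] := 4)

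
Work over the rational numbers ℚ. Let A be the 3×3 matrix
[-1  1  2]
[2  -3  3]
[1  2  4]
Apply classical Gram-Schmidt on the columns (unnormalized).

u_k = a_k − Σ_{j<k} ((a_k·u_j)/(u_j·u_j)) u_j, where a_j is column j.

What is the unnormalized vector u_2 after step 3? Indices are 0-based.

u_2 = (189/59, 81/59, 27/59)

Step 1: u_0 = a_0 = (-1, 2, 1).
Step 2: u_1 = a_1 − (-5/6)·u_0 = (1/6, -4/3, 17/6).
Step 3: u_2 = a_2 − (4/3)·u_0 − (46/59)·u_1 = (189/59, 81/59, 27/59).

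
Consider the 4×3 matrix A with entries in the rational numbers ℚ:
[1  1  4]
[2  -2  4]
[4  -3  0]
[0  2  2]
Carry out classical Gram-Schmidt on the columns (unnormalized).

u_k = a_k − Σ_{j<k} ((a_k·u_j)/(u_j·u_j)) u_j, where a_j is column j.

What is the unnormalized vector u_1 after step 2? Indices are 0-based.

u_1 = (12/7, -4/7, -1/7, 2)

Step 1: u_0 = a_0 = (1, 2, 4, 0).
Step 2: u_1 = a_1 − (-5/7)·u_0 = (12/7, -4/7, -1/7, 2).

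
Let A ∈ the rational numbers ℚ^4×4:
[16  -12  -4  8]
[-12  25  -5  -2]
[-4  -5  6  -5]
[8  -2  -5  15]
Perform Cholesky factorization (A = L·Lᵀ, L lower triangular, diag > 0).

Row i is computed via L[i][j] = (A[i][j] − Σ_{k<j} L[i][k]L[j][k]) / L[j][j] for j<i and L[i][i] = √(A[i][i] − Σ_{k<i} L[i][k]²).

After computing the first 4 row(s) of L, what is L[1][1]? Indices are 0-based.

Step 1: L[0][0] = √(16) = 4.
  L[1][0] = (-12) / L[0][0] = -3.
Step 2: L[1][1] = √(16) = 4.
  L[2][0] = (-4) / L[0][0] = -1.
  L[2][1] = (-8) / L[1][1] = -2.
Step 3: L[2][2] = √(1) = 1.
  L[3][0] = (8) / L[0][0] = 2.
  L[3][1] = (4) / L[1][1] = 1.
  L[3][2] = (-1) / L[2][2] = -1.
Step 4: L[3][3] = √(9) = 3.

L[1][1] = 4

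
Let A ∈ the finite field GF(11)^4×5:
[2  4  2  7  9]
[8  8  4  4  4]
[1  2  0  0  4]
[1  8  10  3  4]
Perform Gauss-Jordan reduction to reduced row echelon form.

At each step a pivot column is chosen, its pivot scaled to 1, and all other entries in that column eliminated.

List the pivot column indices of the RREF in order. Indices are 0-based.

pivot columns: 0, 1, 2, 3

step 1: normalize row 0 (÷2) = (1, 2, 1, 9, 10)
  row 1: subtract 8×row0 = (0, 3, 7, 9, 1)
  row 2: subtract 1×row0 = (0, 0, 10, 2, 5)
  row 3: subtract 1×row0 = (0, 6, 9, 5, 5)
step 2: normalize row 1 (÷3) = (0, 1, 6, 3, 4)
  row 0: subtract 2×row1 = (1, 0, 0, 3, 2)
  row 3: subtract 6×row1 = (0, 0, 6, 9, 3)
step 3: normalize row 2 (÷10) = (0, 0, 1, 9, 6)
  row 1: subtract 6×row2 = (0, 1, 0, 4, 1)
  row 3: subtract 6×row2 = (0, 0, 0, 10, 0)
step 4: normalize row 3 (÷10) = (0, 0, 0, 1, 0)
  row 0: subtract 3×row3 = (1, 0, 0, 0, 2)
  row 1: subtract 4×row3 = (0, 1, 0, 0, 1)
  row 2: subtract 9×row3 = (0, 0, 1, 0, 6)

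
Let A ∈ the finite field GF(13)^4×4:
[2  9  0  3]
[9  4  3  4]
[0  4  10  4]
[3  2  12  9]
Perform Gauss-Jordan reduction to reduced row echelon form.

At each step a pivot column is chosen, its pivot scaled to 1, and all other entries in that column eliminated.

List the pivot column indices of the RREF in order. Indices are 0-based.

[1] R0 /= 2  ⇒  (1, 11, 0, 8)
     R1 -= 9·R0  ⇒  (0, 9, 3, 10)
     R3 -= 3·R0  ⇒  (0, 8, 12, 11)
[2] R1 /= 9  ⇒  (0, 1, 9, 4)
     R0 -= 11·R1  ⇒  (1, 0, 5, 3)
     R2 -= 4·R1  ⇒  (0, 0, 0, 1)
     R3 -= 8·R1  ⇒  (0, 0, 5, 5)
[3] R2 <-> R3
[3] R2 /= 5  ⇒  (0, 0, 1, 1)
     R0 -= 5·R2  ⇒  (1, 0, 0, 11)
     R1 -= 9·R2  ⇒  (0, 1, 0, 8)
[4] R3 /= 1  ⇒  (0, 0, 0, 1)
     R0 -= 11·R3  ⇒  (1, 0, 0, 0)
     R1 -= 8·R3  ⇒  (0, 1, 0, 0)
     R2 -= 1·R3  ⇒  (0, 0, 1, 0)

pivot columns: 0, 1, 2, 3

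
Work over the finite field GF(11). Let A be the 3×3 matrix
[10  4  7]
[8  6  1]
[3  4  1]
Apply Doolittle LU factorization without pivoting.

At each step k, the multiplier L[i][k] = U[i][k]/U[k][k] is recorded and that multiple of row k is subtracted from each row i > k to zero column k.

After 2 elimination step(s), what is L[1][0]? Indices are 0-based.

k=0: U[0][0]=10
  eliminate (1,0): mult=3, new row 1: (0, 5, 2); set L[1][0]=3
  eliminate (2,0): mult=8, new row 2: (0, 5, 0); set L[2][0]=8
k=1: U[1][1]=5
  eliminate (2,1): mult=1, new row 2: (0, 0, 9); set L[2][1]=1

L[1][0] = 3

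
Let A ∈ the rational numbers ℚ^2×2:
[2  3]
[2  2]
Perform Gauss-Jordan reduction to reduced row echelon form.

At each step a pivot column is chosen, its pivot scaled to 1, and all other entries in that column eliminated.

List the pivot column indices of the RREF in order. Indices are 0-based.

pivot(0,0)=2: scale R0 → (1, 3/2)
  clear (1,0): R1 −= (2)R0 → (0, -1)
pivot(1,1)=-1: scale R1 → (0, 1)
  clear (0,1): R0 −= (3/2)R1 → (1, 0)

pivot columns: 0, 1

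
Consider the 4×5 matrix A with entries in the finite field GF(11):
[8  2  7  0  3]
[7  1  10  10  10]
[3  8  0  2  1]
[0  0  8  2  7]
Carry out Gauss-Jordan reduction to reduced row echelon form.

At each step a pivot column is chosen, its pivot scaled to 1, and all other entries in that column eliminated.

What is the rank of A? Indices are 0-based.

rank = 4

step 1: normalize row 0 (÷8) = (1, 3, 5, 0, 10)
  row 1: subtract 7×row0 = (0, 2, 8, 10, 6)
  row 2: subtract 3×row0 = (0, 10, 7, 2, 4)
step 2: normalize row 1 (÷2) = (0, 1, 4, 5, 3)
  row 0: subtract 3×row1 = (1, 0, 4, 7, 1)
  row 2: subtract 10×row1 = (0, 0, 0, 7, 7)
step 3: exchange rows 2,3
step 3: normalize row 2 (÷8) = (0, 0, 1, 3, 5)
  row 0: subtract 4×row2 = (1, 0, 0, 6, 3)
  row 1: subtract 4×row2 = (0, 1, 0, 4, 5)
step 4: normalize row 3 (÷7) = (0, 0, 0, 1, 1)
  row 0: subtract 6×row3 = (1, 0, 0, 0, 8)
  row 1: subtract 4×row3 = (0, 1, 0, 0, 1)
  row 2: subtract 3×row3 = (0, 0, 1, 0, 2)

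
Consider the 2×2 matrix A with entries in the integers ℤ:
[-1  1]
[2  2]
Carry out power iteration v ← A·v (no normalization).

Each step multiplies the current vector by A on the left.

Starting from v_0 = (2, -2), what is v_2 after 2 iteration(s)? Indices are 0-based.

v_2 = (4, -8)

v_0 = (2, -2).
v_1 = A·v_0 = (-4, 0).
v_2 = A·v_1 = (4, -8).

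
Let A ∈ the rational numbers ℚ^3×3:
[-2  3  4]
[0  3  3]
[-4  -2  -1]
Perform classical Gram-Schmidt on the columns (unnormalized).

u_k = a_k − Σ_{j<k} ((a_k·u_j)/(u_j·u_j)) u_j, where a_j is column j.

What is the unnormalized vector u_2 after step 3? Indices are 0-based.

Step 1: u_0 = a_0 = (-2, 0, -4).
Step 2: u_1 = a_1 − (1/10)·u_0 = (16/5, 3, -8/5).
Step 3: u_2 = a_2 − (-1/5)·u_0 − (117/109)·u_1 = (18/109, -24/109, -9/109).

u_2 = (18/109, -24/109, -9/109)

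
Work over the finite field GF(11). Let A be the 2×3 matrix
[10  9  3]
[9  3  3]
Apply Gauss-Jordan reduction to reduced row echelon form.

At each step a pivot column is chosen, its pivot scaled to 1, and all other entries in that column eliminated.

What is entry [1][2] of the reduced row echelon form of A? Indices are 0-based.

M[1][2] = 9

pivot(0,0)=10: scale R0 → (1, 2, 8)
  clear (1,0): R1 −= (9)R0 → (0, 7, 8)
pivot(1,1)=7: scale R1 → (0, 1, 9)
  clear (0,1): R0 −= (2)R1 → (1, 0, 1)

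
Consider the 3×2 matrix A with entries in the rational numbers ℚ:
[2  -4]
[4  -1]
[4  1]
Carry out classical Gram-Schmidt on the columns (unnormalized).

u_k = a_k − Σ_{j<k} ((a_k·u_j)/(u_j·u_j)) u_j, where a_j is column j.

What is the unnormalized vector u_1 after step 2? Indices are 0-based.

Step 1: u_0 = a_0 = (2, 4, 4).
Step 2: u_1 = a_1 − (-2/9)·u_0 = (-32/9, -1/9, 17/9).

u_1 = (-32/9, -1/9, 17/9)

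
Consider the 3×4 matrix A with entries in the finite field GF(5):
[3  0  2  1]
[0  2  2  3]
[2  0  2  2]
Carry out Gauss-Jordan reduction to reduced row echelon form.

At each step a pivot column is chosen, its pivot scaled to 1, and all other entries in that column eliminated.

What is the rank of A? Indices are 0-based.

rank = 3

step 1: normalize row 0 (÷3) = (1, 0, 4, 2)
  row 2: subtract 2×row0 = (0, 0, 4, 3)
step 2: normalize row 1 (÷2) = (0, 1, 1, 4)
step 3: normalize row 2 (÷4) = (0, 0, 1, 2)
  row 0: subtract 4×row2 = (1, 0, 0, 4)
  row 1: subtract 1×row2 = (0, 1, 0, 2)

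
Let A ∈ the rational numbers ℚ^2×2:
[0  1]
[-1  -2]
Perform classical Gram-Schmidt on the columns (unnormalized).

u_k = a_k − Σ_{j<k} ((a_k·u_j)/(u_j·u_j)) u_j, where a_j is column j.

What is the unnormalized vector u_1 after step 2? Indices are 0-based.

Step 1: u_0 = a_0 = (0, -1).
Step 2: u_1 = a_1 − (2)·u_0 = (1, 0).

u_1 = (1, 0)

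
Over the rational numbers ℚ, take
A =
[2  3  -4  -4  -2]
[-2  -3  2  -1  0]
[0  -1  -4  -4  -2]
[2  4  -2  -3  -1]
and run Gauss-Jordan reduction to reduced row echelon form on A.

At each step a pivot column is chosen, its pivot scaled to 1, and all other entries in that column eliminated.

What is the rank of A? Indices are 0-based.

pivot(0,0)=2: scale R0 → (1, 3/2, -2, -2, -1)
  clear (1,0): R1 −= (-2)R0 → (0, 0, -2, -5, -2)
  clear (3,0): R3 −= (2)R0 → (0, 1, 2, 1, 1)
pivot(1,1): swap R1↔R2
pivot(1,1)=-1: scale R1 → (0, 1, 4, 4, 2)
  clear (0,1): R0 −= (3/2)R1 → (1, 0, -8, -8, -4)
  clear (3,1): R3 −= (1)R1 → (0, 0, -2, -3, -1)
pivot(2,2)=-2: scale R2 → (0, 0, 1, 5/2, 1)
  clear (0,2): R0 −= (-8)R2 → (1, 0, 0, 12, 4)
  clear (1,2): R1 −= (4)R2 → (0, 1, 0, -6, -2)
  clear (3,2): R3 −= (-2)R2 → (0, 0, 0, 2, 1)
pivot(3,3)=2: scale R3 → (0, 0, 0, 1, 1/2)
  clear (0,3): R0 −= (12)R3 → (1, 0, 0, 0, -2)
  clear (1,3): R1 −= (-6)R3 → (0, 1, 0, 0, 1)
  clear (2,3): R2 −= (5/2)R3 → (0, 0, 1, 0, -1/4)

rank = 4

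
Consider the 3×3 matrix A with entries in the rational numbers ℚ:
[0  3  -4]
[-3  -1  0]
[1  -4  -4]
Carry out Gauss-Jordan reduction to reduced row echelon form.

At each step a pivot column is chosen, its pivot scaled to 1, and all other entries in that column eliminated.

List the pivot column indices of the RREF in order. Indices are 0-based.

pivot columns: 0, 1, 2

pivot(0,0): swap R0↔R1
pivot(0,0)=-3: scale R0 → (1, 1/3, 0)
  clear (2,0): R2 −= (1)R0 → (0, -13/3, -4)
pivot(1,1)=3: scale R1 → (0, 1, -4/3)
  clear (0,1): R0 −= (1/3)R1 → (1, 0, 4/9)
  clear (2,1): R2 −= (-13/3)R1 → (0, 0, -88/9)
pivot(2,2)=-88/9: scale R2 → (0, 0, 1)
  clear (0,2): R0 −= (4/9)R2 → (1, 0, 0)
  clear (1,2): R1 −= (-4/3)R2 → (0, 1, 0)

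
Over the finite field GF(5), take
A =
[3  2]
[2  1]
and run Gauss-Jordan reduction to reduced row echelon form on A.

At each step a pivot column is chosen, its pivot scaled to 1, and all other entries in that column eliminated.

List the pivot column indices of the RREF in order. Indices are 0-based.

pivot columns: 0, 1

[1] R0 /= 3  ⇒  (1, 4)
     R1 -= 2·R0  ⇒  (0, 3)
[2] R1 /= 3  ⇒  (0, 1)
     R0 -= 4·R1  ⇒  (1, 0)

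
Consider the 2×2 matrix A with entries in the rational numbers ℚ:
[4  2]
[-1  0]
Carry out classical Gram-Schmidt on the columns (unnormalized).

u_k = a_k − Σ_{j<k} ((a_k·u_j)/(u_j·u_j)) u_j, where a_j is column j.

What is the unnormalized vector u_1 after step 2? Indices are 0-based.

u_1 = (2/17, 8/17)

Step 1: u_0 = a_0 = (4, -1).
Step 2: u_1 = a_1 − (8/17)·u_0 = (2/17, 8/17).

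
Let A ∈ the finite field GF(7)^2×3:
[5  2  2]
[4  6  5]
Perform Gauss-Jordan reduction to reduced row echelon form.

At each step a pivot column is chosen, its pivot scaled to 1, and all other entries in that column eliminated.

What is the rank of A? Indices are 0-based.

pivot(0,0)=5: scale R0 → (1, 6, 6)
  clear (1,0): R1 −= (4)R0 → (0, 3, 2)
pivot(1,1)=3: scale R1 → (0, 1, 3)
  clear (0,1): R0 −= (6)R1 → (1, 0, 2)

rank = 2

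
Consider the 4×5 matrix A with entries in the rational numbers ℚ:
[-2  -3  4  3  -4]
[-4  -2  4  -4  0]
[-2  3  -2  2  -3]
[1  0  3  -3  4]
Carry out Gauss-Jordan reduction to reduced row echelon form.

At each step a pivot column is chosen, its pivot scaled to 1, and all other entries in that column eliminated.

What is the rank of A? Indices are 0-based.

rank = 4

[1] R0 /= -2  ⇒  (1, 3/2, -2, -3/2, 2)
     R1 -= -4·R0  ⇒  (0, 4, -4, -10, 8)
     R2 -= -2·R0  ⇒  (0, 6, -6, -1, 1)
     R3 -= 1·R0  ⇒  (0, -3/2, 5, -3/2, 2)
[2] R1 /= 4  ⇒  (0, 1, -1, -5/2, 2)
     R0 -= 3/2·R1  ⇒  (1, 0, -1/2, 9/4, -1)
     R2 -= 6·R1  ⇒  (0, 0, 0, 14, -11)
     R3 -= -3/2·R1  ⇒  (0, 0, 7/2, -21/4, 5)
[3] R2 <-> R3
[3] R2 /= 7/2  ⇒  (0, 0, 1, -3/2, 10/7)
     R0 -= -1/2·R2  ⇒  (1, 0, 0, 3/2, -2/7)
     R1 -= -1·R2  ⇒  (0, 1, 0, -4, 24/7)
[4] R3 /= 14  ⇒  (0, 0, 0, 1, -11/14)
     R0 -= 3/2·R3  ⇒  (1, 0, 0, 0, 25/28)
     R1 -= -4·R3  ⇒  (0, 1, 0, 0, 2/7)
     R2 -= -3/2·R3  ⇒  (0, 0, 1, 0, 1/4)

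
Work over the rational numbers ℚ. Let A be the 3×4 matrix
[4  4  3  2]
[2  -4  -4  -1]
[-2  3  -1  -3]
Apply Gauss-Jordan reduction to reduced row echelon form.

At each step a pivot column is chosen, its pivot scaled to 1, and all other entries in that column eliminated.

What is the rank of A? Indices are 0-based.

[1] R0 /= 4  ⇒  (1, 1, 3/4, 1/2)
     R1 -= 2·R0  ⇒  (0, -6, -11/2, -2)
     R2 -= -2·R0  ⇒  (0, 5, 1/2, -2)
[2] R1 /= -6  ⇒  (0, 1, 11/12, 1/3)
     R0 -= 1·R1  ⇒  (1, 0, -1/6, 1/6)
     R2 -= 5·R1  ⇒  (0, 0, -49/12, -11/3)
[3] R2 /= -49/12  ⇒  (0, 0, 1, 44/49)
     R0 -= -1/6·R2  ⇒  (1, 0, 0, 31/98)
     R1 -= 11/12·R2  ⇒  (0, 1, 0, -24/49)

rank = 3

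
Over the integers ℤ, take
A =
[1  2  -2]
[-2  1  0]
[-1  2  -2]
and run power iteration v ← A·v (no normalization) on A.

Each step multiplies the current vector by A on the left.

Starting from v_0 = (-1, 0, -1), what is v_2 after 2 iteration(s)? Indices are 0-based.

v_0 = (-1, 0, -1).
v_1 = A·v_0 = (1, 2, 3).
v_2 = A·v_1 = (-1, 0, -3).

v_2 = (-1, 0, -3)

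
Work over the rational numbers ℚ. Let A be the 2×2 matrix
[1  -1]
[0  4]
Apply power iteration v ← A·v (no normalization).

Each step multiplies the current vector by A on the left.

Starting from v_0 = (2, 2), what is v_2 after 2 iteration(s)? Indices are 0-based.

v_2 = (-8, 32)

v_0 = (2, 2).
v_1 = A·v_0 = (0, 8).
v_2 = A·v_1 = (-8, 32).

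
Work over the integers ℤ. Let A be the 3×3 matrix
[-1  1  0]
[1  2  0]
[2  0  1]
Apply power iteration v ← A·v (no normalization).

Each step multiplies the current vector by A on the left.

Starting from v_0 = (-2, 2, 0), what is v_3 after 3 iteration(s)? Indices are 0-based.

v_0 = (-2, 2, 0).
v_1 = A·v_0 = (4, 2, -4).
v_2 = A·v_1 = (-2, 8, 4).
v_3 = A·v_2 = (10, 14, 0).

v_3 = (10, 14, 0)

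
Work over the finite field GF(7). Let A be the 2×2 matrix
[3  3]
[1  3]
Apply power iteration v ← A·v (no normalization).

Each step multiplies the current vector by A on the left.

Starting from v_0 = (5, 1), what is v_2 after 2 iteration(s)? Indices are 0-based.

v_0 = (5, 1).
v_1 = A·v_0 = (4, 1).
v_2 = A·v_1 = (1, 0).

v_2 = (1, 0)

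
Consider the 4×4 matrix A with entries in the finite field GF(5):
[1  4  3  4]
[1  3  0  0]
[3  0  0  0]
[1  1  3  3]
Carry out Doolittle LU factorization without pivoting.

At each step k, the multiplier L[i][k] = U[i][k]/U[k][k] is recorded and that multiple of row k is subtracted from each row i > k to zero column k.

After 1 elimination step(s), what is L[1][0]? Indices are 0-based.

L[1][0] = 1

k=0: U[0][0]=1
  eliminate (1,0): mult=1, new row 1: (0, 4, 2, 1); set L[1][0]=1
  eliminate (2,0): mult=3, new row 2: (0, 3, 1, 3); set L[2][0]=3
  eliminate (3,0): mult=1, new row 3: (0, 2, 0, 4); set L[3][0]=1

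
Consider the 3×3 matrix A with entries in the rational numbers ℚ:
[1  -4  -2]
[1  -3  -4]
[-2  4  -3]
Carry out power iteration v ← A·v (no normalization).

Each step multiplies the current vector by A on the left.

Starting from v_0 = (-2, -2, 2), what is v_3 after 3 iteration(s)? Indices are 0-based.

v_0 = (-2, -2, 2).
v_1 = A·v_0 = (2, -4, -10).
v_2 = A·v_1 = (38, 54, 10).
v_3 = A·v_2 = (-198, -164, 110).

v_3 = (-198, -164, 110)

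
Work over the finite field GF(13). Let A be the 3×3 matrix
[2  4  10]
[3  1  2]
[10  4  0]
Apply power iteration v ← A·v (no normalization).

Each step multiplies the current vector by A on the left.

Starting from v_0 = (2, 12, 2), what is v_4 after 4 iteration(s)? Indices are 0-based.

v_0 = (2, 12, 2).
v_1 = A·v_0 = (7, 9, 3).
v_2 = A·v_1 = (2, 10, 2).
v_3 = A·v_2 = (12, 7, 8).
v_4 = A·v_3 = (2, 7, 5).

v_4 = (2, 7, 5)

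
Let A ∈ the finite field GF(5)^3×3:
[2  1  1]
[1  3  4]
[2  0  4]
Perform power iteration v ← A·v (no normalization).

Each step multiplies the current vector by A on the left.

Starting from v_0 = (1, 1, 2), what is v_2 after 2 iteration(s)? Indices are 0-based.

v_2 = (2, 1, 0)

v_0 = (1, 1, 2).
v_1 = A·v_0 = (0, 2, 0).
v_2 = A·v_1 = (2, 1, 0).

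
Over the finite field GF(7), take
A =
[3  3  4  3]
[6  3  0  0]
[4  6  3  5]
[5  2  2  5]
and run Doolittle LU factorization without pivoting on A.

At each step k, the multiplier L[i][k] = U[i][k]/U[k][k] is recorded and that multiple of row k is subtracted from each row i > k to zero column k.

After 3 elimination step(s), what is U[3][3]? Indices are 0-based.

U[3][3] = 5

Step 1: pivot at (0,0) is 3.
  row1 ← row1 − (2)·row0  ⇒  L[1][0]=2, U row1=(0, 4, 6, 1)
  row2 ← row2 − (6)·row0  ⇒  L[2][0]=6, U row2=(0, 2, 0, 1)
  row3 ← row3 − (4)·row0  ⇒  L[3][0]=4, U row3=(0, 4, 0, 0)
Step 2: pivot at (1,1) is 4.
  row2 ← row2 − (4)·row1  ⇒  L[2][1]=4, U row2=(0, 0, 4, 4)
  row3 ← row3 − (1)·row1  ⇒  L[3][1]=1, U row3=(0, 0, 1, 6)
Step 3: pivot at (2,2) is 4.
  row3 ← row3 − (2)·row2  ⇒  L[3][2]=2, U row3=(0, 0, 0, 5)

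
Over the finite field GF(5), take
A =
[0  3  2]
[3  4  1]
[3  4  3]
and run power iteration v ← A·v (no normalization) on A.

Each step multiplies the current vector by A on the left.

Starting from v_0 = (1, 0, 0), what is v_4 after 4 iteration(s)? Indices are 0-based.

v_0 = (1, 0, 0).
v_1 = A·v_0 = (0, 3, 3).
v_2 = A·v_1 = (0, 0, 1).
v_3 = A·v_2 = (2, 1, 3).
v_4 = A·v_3 = (4, 3, 4).

v_4 = (4, 3, 4)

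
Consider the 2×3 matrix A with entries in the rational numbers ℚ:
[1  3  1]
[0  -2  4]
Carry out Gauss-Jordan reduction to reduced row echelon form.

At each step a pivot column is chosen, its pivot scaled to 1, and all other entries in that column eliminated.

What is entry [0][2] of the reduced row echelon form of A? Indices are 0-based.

[1] R0 /= 1  ⇒  (1, 3, 1)
[2] R1 /= -2  ⇒  (0, 1, -2)
     R0 -= 3·R1  ⇒  (1, 0, 7)

M[0][2] = 7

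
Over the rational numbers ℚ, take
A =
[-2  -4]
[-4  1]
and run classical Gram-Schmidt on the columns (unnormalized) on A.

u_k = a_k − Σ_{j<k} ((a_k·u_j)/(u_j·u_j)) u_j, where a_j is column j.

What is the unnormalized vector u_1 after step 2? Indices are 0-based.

u_1 = (-18/5, 9/5)

Step 1: u_0 = a_0 = (-2, -4).
Step 2: u_1 = a_1 − (1/5)·u_0 = (-18/5, 9/5).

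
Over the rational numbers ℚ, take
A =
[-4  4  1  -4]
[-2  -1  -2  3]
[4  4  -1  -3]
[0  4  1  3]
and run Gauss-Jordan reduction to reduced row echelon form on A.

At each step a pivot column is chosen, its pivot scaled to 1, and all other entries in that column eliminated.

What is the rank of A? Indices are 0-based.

rank = 4

step 1: normalize row 0 (÷-4) = (1, -1, -1/4, 1)
  row 1: subtract -2×row0 = (0, -3, -5/2, 5)
  row 2: subtract 4×row0 = (0, 8, 0, -7)
step 2: normalize row 1 (÷-3) = (0, 1, 5/6, -5/3)
  row 0: subtract -1×row1 = (1, 0, 7/12, -2/3)
  row 2: subtract 8×row1 = (0, 0, -20/3, 19/3)
  row 3: subtract 4×row1 = (0, 0, -7/3, 29/3)
step 3: normalize row 2 (÷-20/3) = (0, 0, 1, -19/20)
  row 0: subtract 7/12×row2 = (1, 0, 0, -9/80)
  row 1: subtract 5/6×row2 = (0, 1, 0, -7/8)
  row 3: subtract -7/3×row2 = (0, 0, 0, 149/20)
step 4: normalize row 3 (÷149/20) = (0, 0, 0, 1)
  row 0: subtract -9/80×row3 = (1, 0, 0, 0)
  row 1: subtract -7/8×row3 = (0, 1, 0, 0)
  row 2: subtract -19/20×row3 = (0, 0, 1, 0)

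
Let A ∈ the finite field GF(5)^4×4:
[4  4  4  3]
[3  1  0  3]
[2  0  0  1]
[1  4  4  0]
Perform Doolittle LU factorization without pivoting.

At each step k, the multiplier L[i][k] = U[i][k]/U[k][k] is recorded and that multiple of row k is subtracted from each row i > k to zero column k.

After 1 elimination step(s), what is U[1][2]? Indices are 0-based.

[col 0] pivot 4
  R1 -= 2*R0 → (0, 3, 2, 2)  (L[1][0] := 2)
  R2 -= 3*R0 → (0, 3, 3, 2)  (L[2][0] := 3)
  R3 -= 4*R0 → (0, 3, 3, 3)  (L[3][0] := 4)

U[1][2] = 2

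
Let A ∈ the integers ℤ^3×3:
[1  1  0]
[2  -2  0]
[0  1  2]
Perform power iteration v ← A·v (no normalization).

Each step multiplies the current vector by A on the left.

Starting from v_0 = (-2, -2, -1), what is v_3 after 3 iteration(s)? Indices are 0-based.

v_0 = (-2, -2, -1).
v_1 = A·v_0 = (-4, 0, -4).
v_2 = A·v_1 = (-4, -8, -8).
v_3 = A·v_2 = (-12, 8, -24).

v_3 = (-12, 8, -24)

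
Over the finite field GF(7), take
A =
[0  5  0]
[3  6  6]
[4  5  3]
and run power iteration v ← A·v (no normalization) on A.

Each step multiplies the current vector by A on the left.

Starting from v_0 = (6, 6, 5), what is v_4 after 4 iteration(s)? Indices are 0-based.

v_4 = (3, 4, 6)

v_0 = (6, 6, 5).
v_1 = A·v_0 = (2, 0, 6).
v_2 = A·v_1 = (0, 0, 5).
v_3 = A·v_2 = (0, 2, 1).
v_4 = A·v_3 = (3, 4, 6).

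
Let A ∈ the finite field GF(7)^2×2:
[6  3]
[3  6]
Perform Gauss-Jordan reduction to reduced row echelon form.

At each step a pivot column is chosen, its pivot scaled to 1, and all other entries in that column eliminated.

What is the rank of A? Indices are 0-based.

rank = 2

[1] R0 /= 6  ⇒  (1, 4)
     R1 -= 3·R0  ⇒  (0, 1)
[2] R1 /= 1  ⇒  (0, 1)
     R0 -= 4·R1  ⇒  (1, 0)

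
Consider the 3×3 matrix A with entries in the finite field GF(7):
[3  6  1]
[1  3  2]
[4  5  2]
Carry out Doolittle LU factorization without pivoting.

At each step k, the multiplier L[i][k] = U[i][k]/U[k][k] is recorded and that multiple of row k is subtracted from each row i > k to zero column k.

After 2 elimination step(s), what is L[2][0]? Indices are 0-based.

Step 1: pivot at (0,0) is 3.
  row1 ← row1 − (5)·row0  ⇒  L[1][0]=5, U row1=(0, 1, 4)
  row2 ← row2 − (6)·row0  ⇒  L[2][0]=6, U row2=(0, 4, 3)
Step 2: pivot at (1,1) is 1.
  row2 ← row2 − (4)·row1  ⇒  L[2][1]=4, U row2=(0, 0, 1)

L[2][0] = 6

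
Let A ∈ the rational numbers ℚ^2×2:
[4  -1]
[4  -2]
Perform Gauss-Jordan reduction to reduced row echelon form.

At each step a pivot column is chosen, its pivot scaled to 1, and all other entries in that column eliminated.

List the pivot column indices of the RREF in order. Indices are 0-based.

step 1: normalize row 0 (÷4) = (1, -1/4)
  row 1: subtract 4×row0 = (0, -1)
step 2: normalize row 1 (÷-1) = (0, 1)
  row 0: subtract -1/4×row1 = (1, 0)

pivot columns: 0, 1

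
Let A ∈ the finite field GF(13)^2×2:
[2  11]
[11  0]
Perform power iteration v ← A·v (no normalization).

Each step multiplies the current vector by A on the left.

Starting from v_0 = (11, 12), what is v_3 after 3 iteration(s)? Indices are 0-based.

v_0 = (11, 12).
v_1 = A·v_0 = (11, 4).
v_2 = A·v_1 = (1, 4).
v_3 = A·v_2 = (7, 11).

v_3 = (7, 11)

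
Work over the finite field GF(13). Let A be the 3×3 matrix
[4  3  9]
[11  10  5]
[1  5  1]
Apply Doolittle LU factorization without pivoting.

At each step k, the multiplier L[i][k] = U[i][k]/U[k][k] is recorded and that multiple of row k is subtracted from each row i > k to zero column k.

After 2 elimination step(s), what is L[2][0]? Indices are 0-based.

k=0: U[0][0]=4
  eliminate (1,0): mult=6, new row 1: (0, 5, 3); set L[1][0]=6
  eliminate (2,0): mult=10, new row 2: (0, 1, 2); set L[2][0]=10
k=1: U[1][1]=5
  eliminate (2,1): mult=8, new row 2: (0, 0, 4); set L[2][1]=8

L[2][0] = 10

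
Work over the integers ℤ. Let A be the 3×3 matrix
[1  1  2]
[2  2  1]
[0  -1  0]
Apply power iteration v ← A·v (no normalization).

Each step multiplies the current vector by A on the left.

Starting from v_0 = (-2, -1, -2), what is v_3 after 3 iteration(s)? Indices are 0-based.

v_0 = (-2, -1, -2).
v_1 = A·v_0 = (-7, -8, 1).
v_2 = A·v_1 = (-13, -29, 8).
v_3 = A·v_2 = (-26, -76, 29).

v_3 = (-26, -76, 29)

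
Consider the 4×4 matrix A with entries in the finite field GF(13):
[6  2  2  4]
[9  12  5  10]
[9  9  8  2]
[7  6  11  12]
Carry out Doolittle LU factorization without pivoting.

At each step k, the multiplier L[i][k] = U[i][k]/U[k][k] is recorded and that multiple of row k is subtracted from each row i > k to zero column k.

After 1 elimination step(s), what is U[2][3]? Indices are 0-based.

[col 0] pivot 6
  R1 -= 8*R0 → (0, 9, 2, 4)  (L[1][0] := 8)
  R2 -= 8*R0 → (0, 6, 5, 9)  (L[2][0] := 8)
  R3 -= 12*R0 → (0, 8, 0, 3)  (L[3][0] := 12)

U[2][3] = 9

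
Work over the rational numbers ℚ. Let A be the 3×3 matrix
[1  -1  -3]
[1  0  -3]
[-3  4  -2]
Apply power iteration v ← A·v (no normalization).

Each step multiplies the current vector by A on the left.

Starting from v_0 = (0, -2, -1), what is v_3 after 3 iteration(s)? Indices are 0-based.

v_3 = (-30, -7, 14)

v_0 = (0, -2, -1).
v_1 = A·v_0 = (5, 3, -6).
v_2 = A·v_1 = (20, 23, 9).
v_3 = A·v_2 = (-30, -7, 14).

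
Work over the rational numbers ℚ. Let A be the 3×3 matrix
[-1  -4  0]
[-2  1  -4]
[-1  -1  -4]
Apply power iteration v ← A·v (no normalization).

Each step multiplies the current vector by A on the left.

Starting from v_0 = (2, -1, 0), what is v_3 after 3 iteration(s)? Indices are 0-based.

v_0 = (2, -1, 0).
v_1 = A·v_0 = (2, -5, -1).
v_2 = A·v_1 = (18, -5, 7).
v_3 = A·v_2 = (2, -69, -41).

v_3 = (2, -69, -41)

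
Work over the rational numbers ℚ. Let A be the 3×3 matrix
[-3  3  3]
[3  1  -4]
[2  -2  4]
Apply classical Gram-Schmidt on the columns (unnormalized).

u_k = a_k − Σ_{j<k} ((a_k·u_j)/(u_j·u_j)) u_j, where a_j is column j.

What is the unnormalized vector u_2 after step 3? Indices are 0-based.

Step 1: u_0 = a_0 = (-3, 3, 2).
Step 2: u_1 = a_1 − (-5/11)·u_0 = (18/11, 26/11, -12/11).
Step 3: u_2 = a_2 − (-13/22)·u_0 − (-49/52)·u_1 = (36/13, 0, 54/13).

u_2 = (36/13, 0, 54/13)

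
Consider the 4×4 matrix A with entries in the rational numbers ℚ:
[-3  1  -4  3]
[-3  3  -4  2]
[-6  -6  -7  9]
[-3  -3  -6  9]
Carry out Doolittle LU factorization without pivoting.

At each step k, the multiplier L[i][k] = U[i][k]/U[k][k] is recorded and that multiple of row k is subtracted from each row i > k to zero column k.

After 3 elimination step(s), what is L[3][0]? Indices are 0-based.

L[3][0] = 1

Step 1: pivot at (0,0) is -3.
  row1 ← row1 − (1)·row0  ⇒  L[1][0]=1, U row1=(0, 2, 0, -1)
  row2 ← row2 − (2)·row0  ⇒  L[2][0]=2, U row2=(0, -8, 1, 3)
  row3 ← row3 − (1)·row0  ⇒  L[3][0]=1, U row3=(0, -4, -2, 6)
Step 2: pivot at (1,1) is 2.
  row2 ← row2 − (-4)·row1  ⇒  L[2][1]=-4, U row2=(0, 0, 1, -1)
  row3 ← row3 − (-2)·row1  ⇒  L[3][1]=-2, U row3=(0, 0, -2, 4)
Step 3: pivot at (2,2) is 1.
  row3 ← row3 − (-2)·row2  ⇒  L[3][2]=-2, U row3=(0, 0, 0, 2)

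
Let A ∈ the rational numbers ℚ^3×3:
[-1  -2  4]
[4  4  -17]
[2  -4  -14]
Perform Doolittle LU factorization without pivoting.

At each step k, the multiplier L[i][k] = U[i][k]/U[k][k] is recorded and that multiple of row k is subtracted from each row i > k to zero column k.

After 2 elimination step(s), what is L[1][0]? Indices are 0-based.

L[1][0] = -4

[col 0] pivot -1
  R1 -= -4*R0 → (0, -4, -1)  (L[1][0] := -4)
  R2 -= -2*R0 → (0, -8, -6)  (L[2][0] := -2)
[col 1] pivot -4
  R2 -= 2*R1 → (0, 0, -4)  (L[2][1] := 2)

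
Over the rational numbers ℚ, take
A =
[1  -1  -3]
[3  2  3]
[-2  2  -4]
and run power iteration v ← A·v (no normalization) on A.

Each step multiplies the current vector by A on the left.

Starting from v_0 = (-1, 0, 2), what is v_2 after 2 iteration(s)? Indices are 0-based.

v_0 = (-1, 0, 2).
v_1 = A·v_0 = (-7, 3, -6).
v_2 = A·v_1 = (8, -33, 44).

v_2 = (8, -33, 44)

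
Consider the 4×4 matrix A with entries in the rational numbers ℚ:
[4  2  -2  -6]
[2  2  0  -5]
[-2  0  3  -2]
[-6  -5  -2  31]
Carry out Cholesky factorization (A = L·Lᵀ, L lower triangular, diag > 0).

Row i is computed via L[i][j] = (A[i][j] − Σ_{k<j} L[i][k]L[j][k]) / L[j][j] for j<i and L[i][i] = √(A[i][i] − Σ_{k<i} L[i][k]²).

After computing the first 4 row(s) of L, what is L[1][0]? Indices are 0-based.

Step 1: L[0][0] = √(4) = 2.
  L[1][0] = (2) / L[0][0] = 1.
Step 2: L[1][1] = √(1) = 1.
  L[2][0] = (-2) / L[0][0] = -1.
  L[2][1] = (1) / L[1][1] = 1.
Step 3: L[2][2] = √(1) = 1.
  L[3][0] = (-6) / L[0][0] = -3.
  L[3][1] = (-2) / L[1][1] = -2.
  L[3][2] = (-3) / L[2][2] = -3.
Step 4: L[3][3] = √(9) = 3.

L[1][0] = 1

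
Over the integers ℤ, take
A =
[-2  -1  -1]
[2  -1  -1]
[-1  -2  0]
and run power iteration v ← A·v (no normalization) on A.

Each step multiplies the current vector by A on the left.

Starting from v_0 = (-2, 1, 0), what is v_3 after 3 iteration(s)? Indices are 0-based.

v_3 = (-16, -20, -21)

v_0 = (-2, 1, 0).
v_1 = A·v_0 = (3, -5, 0).
v_2 = A·v_1 = (-1, 11, 7).
v_3 = A·v_2 = (-16, -20, -21).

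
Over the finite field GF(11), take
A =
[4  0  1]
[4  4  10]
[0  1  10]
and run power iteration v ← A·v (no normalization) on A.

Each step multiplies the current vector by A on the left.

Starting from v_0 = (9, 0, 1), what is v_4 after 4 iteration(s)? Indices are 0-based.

v_0 = (9, 0, 1).
v_1 = A·v_0 = (4, 2, 10).
v_2 = A·v_1 = (4, 3, 3).
v_3 = A·v_2 = (8, 3, 0).
v_4 = A·v_3 = (10, 0, 3).

v_4 = (10, 0, 3)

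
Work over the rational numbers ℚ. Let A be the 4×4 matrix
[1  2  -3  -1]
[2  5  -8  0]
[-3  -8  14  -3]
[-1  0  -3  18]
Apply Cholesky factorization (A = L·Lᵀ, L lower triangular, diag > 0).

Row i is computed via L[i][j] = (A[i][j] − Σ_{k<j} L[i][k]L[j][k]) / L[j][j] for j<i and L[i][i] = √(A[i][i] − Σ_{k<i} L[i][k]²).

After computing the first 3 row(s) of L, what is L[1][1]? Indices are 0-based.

L[1][1] = 1

Step 1: L[0][0] = √(1) = 1.
  L[1][0] = (2) / L[0][0] = 2.
Step 2: L[1][1] = √(1) = 1.
  L[2][0] = (-3) / L[0][0] = -3.
  L[2][1] = (-2) / L[1][1] = -2.
Step 3: L[2][2] = √(1) = 1.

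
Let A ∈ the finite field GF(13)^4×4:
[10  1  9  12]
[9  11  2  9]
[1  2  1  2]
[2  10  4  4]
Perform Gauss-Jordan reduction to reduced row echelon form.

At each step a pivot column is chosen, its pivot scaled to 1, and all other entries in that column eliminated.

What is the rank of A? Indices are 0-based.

[1] R0 /= 10  ⇒  (1, 4, 10, 9)
     R1 -= 9·R0  ⇒  (0, 1, 3, 6)
     R2 -= 1·R0  ⇒  (0, 11, 4, 6)
     R3 -= 2·R0  ⇒  (0, 2, 10, 12)
[2] R1 /= 1  ⇒  (0, 1, 3, 6)
     R0 -= 4·R1  ⇒  (1, 0, 11, 11)
     R2 -= 11·R1  ⇒  (0, 0, 10, 5)
     R3 -= 2·R1  ⇒  (0, 0, 4, 0)
[3] R2 /= 10  ⇒  (0, 0, 1, 7)
     R0 -= 11·R2  ⇒  (1, 0, 0, 12)
     R1 -= 3·R2  ⇒  (0, 1, 0, 11)
     R3 -= 4·R2  ⇒  (0, 0, 0, 11)
[4] R3 /= 11  ⇒  (0, 0, 0, 1)
     R0 -= 12·R3  ⇒  (1, 0, 0, 0)
     R1 -= 11·R3  ⇒  (0, 1, 0, 0)
     R2 -= 7·R3  ⇒  (0, 0, 1, 0)

rank = 4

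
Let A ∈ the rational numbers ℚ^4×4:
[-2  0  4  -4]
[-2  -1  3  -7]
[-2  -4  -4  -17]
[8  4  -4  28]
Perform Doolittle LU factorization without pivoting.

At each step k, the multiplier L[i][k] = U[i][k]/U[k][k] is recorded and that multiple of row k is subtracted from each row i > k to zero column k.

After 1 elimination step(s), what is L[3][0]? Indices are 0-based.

[col 0] pivot -2
  R1 -= 1*R0 → (0, -1, -1, -3)  (L[1][0] := 1)
  R2 -= 1*R0 → (0, -4, -8, -13)  (L[2][0] := 1)
  R3 -= -4*R0 → (0, 4, 12, 12)  (L[3][0] := -4)

L[3][0] = -4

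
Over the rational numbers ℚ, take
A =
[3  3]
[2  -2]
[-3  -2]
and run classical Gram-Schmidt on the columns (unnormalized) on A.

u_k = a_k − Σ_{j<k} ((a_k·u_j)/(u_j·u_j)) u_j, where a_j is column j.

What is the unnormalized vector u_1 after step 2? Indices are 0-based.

Step 1: u_0 = a_0 = (3, 2, -3).
Step 2: u_1 = a_1 − (1/2)·u_0 = (3/2, -3, -1/2).

u_1 = (3/2, -3, -1/2)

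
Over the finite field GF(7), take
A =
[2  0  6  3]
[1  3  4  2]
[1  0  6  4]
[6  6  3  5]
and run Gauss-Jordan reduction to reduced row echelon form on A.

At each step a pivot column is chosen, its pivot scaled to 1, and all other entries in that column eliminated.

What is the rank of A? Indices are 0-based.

[1] R0 /= 2  ⇒  (1, 0, 3, 5)
     R1 -= 1·R0  ⇒  (0, 3, 1, 4)
     R2 -= 1·R0  ⇒  (0, 0, 3, 6)
     R3 -= 6·R0  ⇒  (0, 6, 6, 3)
[2] R1 /= 3  ⇒  (0, 1, 5, 6)
     R3 -= 6·R1  ⇒  (0, 0, 4, 2)
[3] R2 /= 3  ⇒  (0, 0, 1, 2)
     R0 -= 3·R2  ⇒  (1, 0, 0, 6)
     R1 -= 5·R2  ⇒  (0, 1, 0, 3)
     R3 -= 4·R2  ⇒  (0, 0, 0, 1)
[4] R3 /= 1  ⇒  (0, 0, 0, 1)
     R0 -= 6·R3  ⇒  (1, 0, 0, 0)
     R1 -= 3·R3  ⇒  (0, 1, 0, 0)
     R2 -= 2·R3  ⇒  (0, 0, 1, 0)

rank = 4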